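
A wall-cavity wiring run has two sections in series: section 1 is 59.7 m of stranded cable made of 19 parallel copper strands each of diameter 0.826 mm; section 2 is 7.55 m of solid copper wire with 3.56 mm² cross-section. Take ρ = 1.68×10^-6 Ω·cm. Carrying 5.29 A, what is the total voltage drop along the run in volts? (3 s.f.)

0.710 V

ρ = 1.68×10^-6 Ω·cm = 1.68×10^-8 Ω·m
Section 1: A_strand = π(4.1300e-04)² = 5.359e-07 m²; R₁ = ρL/(N·A_s) = (1.68×10^-8)(59.7)/(19×5.359e-07) = 0.09851 Ω
Section 2: A = 3.56 mm² = 3.560e-06 m²
R₂ = (1.68×10^-8)(7.55)/(3.560e-06) = 0.03563 Ω
R = R₁ + R₂ = 0.1341 Ω
V = IR = 5.29 × 0.1341 = 0.710 V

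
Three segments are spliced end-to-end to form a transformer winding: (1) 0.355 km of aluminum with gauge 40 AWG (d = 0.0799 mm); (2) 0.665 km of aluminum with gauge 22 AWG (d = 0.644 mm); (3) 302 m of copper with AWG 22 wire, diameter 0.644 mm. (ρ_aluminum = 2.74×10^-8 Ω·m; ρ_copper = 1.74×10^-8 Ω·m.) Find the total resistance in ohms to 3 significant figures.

Seg 1: A = π(0.0799/2 mm)² = π(3.9950e-05 m)² = 5.014e-09 m²
R_1 = (2.74×10^-8)(355)/(5.014e-09) = 1940 Ω
Seg 2: A = π(0.644/2 mm)² = π(3.2200e-04 m)² = 3.257e-07 m²
R_2 = (2.74×10^-8)(665)/(3.257e-07) = 55.94 Ω
Seg 3: A = π(0.644/2 mm)² = π(3.2200e-04 m)² = 3.257e-07 m²
R_3 = (1.74×10^-8)(302)/(3.257e-07) = 16.13 Ω
R_total = R_1 + R_2 + R_3 = 2010 Ω

2010 Ω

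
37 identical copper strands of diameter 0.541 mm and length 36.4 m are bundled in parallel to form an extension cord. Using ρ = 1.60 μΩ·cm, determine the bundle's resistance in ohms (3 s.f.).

ρ = 1.60 μΩ·cm = 1.60×10^-8 Ω·m
A_strand = π(2.7050e-04 m)² = 2.299e-07 m²
R_strand = ρL/A = (1.60×10^-8)(36.4)/(2.299e-07) = 2.534 Ω
R_total = R_strand/N = 2.534/37 = 0.0685 Ω

0.0685 Ω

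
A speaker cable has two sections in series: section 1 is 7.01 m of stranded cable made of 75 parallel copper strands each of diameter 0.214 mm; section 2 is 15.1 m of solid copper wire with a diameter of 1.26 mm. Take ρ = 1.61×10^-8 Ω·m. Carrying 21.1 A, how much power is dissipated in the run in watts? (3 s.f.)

Section 1: A_strand = π(1.0700e-04)² = 3.597e-08 m²; R₁ = ρL/(N·A_s) = (1.61×10^-8)(7.01)/(75×3.597e-08) = 0.04184 Ω
Section 2: A = π(d/2)² = π(6.3000e-04 m)² = 1.247e-06 m²
R₂ = (1.61×10^-8)(15.1)/(1.247e-06) = 0.195 Ω
R = R₁ + R₂ = 0.2368 Ω
P = I²R = (21.1)² × 0.2368 = 105 W

105 W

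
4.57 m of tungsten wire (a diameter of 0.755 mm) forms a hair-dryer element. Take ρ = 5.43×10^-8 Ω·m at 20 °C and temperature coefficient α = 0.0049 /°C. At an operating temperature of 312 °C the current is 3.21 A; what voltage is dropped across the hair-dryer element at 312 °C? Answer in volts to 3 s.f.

4.33 V

A = π(d/2)² = π(3.7750e-04 m)² = 4.477e-07 m²
R₍20₎ = ρL/A = (5.43×10^-8)(4.57)/(4.477e-07) = 0.5543 Ω
R₍312₎ = R₍20₎(1 + αΔT) = 0.5543 × (1 + 0.0049×292) = 1.347 Ω
V = IR = 3.21 × 1.347 = 4.33 V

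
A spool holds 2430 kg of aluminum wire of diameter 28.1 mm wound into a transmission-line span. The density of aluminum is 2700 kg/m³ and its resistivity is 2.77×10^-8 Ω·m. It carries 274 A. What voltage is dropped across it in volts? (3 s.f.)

A = π(d/2)² = π(1.4050e-02 m)² = 6.2016e-04 m²
L = m/(density·A) = 2430/(2700×6.2016e-04) = 1451 m
R = ρL/A = (2.77×10^-8)(1451)/(6.2016e-04) = 0.06482 Ω
V = IR = 274 × 0.06482 = 17.8 V

17.8 V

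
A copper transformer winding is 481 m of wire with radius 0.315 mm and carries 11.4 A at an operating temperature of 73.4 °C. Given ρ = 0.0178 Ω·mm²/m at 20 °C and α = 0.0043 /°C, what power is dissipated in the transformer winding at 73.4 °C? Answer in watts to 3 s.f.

ρ = 0.0178 Ω·mm²/m = 1.78×10^-8 Ω·m
A = πr² = π(3.1500e-04 m)² = 3.117e-07 m²
R₍20₎ = ρL/A = (1.78×10^-8)(481)/(3.117e-07) = 27.47 Ω
R₍73.4₎ = R₍20₎(1 + αΔT) = 27.47 × (1 + 0.0043×53.4) = 33.77 Ω
P = I²R = (11.4)² × 33.77 = 4390 W

4390 W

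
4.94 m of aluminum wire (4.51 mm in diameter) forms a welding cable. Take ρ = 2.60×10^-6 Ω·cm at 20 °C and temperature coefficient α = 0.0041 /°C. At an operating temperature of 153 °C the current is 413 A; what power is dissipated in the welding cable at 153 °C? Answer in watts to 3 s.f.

2120 W

ρ = 2.60×10^-6 Ω·cm = 2.60×10^-8 Ω·m
A = π(d/2)² = π(2.2550e-03 m)² = 1.598e-05 m²
R₍20₎ = ρL/A = (2.60×10^-8)(4.94)/(1.598e-05) = 0.00804 Ω
R₍153₎ = R₍20₎(1 + αΔT) = 0.00804 × (1 + 0.0041×133) = 0.01242 Ω
P = I²R = (413)² × 0.01242 = 2120 W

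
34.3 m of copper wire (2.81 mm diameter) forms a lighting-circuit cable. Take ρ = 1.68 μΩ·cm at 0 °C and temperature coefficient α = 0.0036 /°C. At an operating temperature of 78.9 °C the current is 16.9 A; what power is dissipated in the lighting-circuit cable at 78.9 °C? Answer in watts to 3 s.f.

ρ = 1.68 μΩ·cm = 1.68×10^-8 Ω·m
A = π(d/2)² = π(1.4050e-03 m)² = 6.202e-06 m²
R₍0₎ = ρL/A = (1.68×10^-8)(34.3)/(6.202e-06) = 0.09292 Ω
R₍78.9₎ = R₍0₎(1 + αΔT) = 0.09292 × (1 + 0.0036×78.9) = 0.1193 Ω
P = I²R = (16.9)² × 0.1193 = 34.1 W

34.1 W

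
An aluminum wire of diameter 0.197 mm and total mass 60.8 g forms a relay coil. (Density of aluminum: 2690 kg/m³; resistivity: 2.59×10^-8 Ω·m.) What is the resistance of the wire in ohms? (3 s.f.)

630 Ω

A = π(d/2)² = π(9.8500e-05 m)² = 3.0481e-08 m²
L = m/(density·A) = 0.0608/(2690×3.0481e-08) = 741.5 m
R = ρL/A = (2.59×10^-8)(741.5)/(3.0481e-08) = 630 Ω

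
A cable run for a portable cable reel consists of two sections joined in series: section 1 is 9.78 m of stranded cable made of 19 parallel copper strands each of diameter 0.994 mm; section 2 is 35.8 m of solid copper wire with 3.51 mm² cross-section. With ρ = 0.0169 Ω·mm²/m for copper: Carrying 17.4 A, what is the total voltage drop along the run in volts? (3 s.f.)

3.19 V

ρ = 0.0169 Ω·mm²/m = 1.69×10^-8 Ω·m
Section 1: A_strand = π(4.9700e-04)² = 7.760e-07 m²; R₁ = ρL/(N·A_s) = (1.69×10^-8)(9.78)/(19×7.760e-07) = 0.01121 Ω
Section 2: A = 3.51 mm² = 3.510e-06 m²
R₂ = (1.69×10^-8)(35.8)/(3.510e-06) = 0.1724 Ω
R = R₁ + R₂ = 0.1836 Ω
V = IR = 17.4 × 0.1836 = 3.19 V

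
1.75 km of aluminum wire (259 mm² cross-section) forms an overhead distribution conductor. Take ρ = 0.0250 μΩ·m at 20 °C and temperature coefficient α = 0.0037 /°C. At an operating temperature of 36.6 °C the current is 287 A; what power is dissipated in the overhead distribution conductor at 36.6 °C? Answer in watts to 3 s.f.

14800 W

ρ = 0.0250 μΩ·m = 2.50×10^-8 Ω·m
A = 259 mm² = 2.590e-04 m²
R₍20₎ = ρL/A = (2.50×10^-8)(1750)/(2.590e-04) = 0.1689 Ω
R₍36.6₎ = R₍20₎(1 + αΔT) = 0.1689 × (1 + 0.0037×16.6) = 0.1793 Ω
P = I²R = (287)² × 0.1793 = 14800 W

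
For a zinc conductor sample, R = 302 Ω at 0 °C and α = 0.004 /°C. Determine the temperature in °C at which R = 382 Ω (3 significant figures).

66.2 °C

R = R₀(1 + α(T − T₀)) ⇒ T = T₀ + (R/R₀ − 1)/α
T = 0 + (382/302 − 1)/0.004 = 0 + (0.2649)/0.004 = 66.2 °C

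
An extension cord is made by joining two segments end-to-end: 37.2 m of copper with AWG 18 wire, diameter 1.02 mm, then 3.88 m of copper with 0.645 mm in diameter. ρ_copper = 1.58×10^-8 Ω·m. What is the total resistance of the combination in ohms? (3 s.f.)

Segment 1: A = π(1.02/2 mm)² = π(5.1000e-04 m)² = 8.171e-07 m²
R₁ = ρL/A = (1.58×10^-8)(37.2)/(8.171e-07) = 0.7193 Ω
Segment 2: A = π(d/2)² = π(3.2250e-04 m)² = 3.267e-07 m²
R₂ = (1.58×10^-8)(3.88)/(3.267e-07) = 0.1876 Ω
R = R₁ + R₂ = 0.907 Ω

0.907 Ω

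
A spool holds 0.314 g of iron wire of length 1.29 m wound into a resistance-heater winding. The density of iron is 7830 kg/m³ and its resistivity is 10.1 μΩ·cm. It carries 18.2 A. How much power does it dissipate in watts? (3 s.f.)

1390 W

ρ = 10.1 μΩ·cm = 1.01×10^-7 Ω·m
A = m/(density·L) = 3.140×10^-4/(7830×1.29) = 3.1087e-08 m²
R = ρL/A = (1.01×10^-7)(1.29)/(3.1087e-08) = 4.191 Ω
P = I²R = (18.2)² × 4.191 = 1390 W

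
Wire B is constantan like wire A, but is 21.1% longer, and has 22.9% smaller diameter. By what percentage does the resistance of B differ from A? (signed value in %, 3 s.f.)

R ∝ L/d², so R_B/R_A = (1 + 21.1/100) × (1 − 22.9/100)⁻²
= 1.211 × 1.682 = 2.037
(R_B − R_A)/R_A = 2.037 − 1 = 104%

104%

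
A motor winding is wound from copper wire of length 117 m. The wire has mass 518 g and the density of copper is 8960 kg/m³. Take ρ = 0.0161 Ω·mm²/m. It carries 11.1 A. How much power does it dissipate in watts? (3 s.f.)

470 W

ρ = 0.0161 Ω·mm²/m = 1.61×10^-8 Ω·m
A = m/(density·L) = 0.518/(8960×117) = 4.9412e-07 m²
R = ρL/A = (1.61×10^-8)(117)/(4.9412e-07) = 3.812 Ω
P = I²R = (11.1)² × 3.812 = 470 W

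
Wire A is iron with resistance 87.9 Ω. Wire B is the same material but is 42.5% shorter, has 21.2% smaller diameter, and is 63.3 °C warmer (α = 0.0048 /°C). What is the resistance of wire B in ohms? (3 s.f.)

R ∝ ρL/d² with ρ ∝ (1+αΔT), so R_B/R_A = (1 − 42.5/100) × (1 − 21.2/100)⁻² × (1 + 0.0048×63.3)
= 0.575 × 1.611 × 1.304 = 1.207
R_B = 1.207 × 87.9 = 106 Ω

106 Ω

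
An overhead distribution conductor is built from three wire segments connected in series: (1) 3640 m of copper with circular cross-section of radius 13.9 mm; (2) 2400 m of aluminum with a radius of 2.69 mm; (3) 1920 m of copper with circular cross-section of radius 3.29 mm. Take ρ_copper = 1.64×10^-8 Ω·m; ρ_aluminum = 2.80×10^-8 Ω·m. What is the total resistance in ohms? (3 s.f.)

Seg 1: A = πr² = π(1.3900e-02 m)² = 6.070e-04 m²
R_1 = (1.64×10^-8)(3640)/(6.070e-04) = 0.09835 Ω
Seg 2: A = πr² = π(2.6900e-03 m)² = 2.273e-05 m²
R_2 = (2.80×10^-8)(2400)/(2.273e-05) = 2.956 Ω
Seg 3: A = πr² = π(3.2900e-03 m)² = 3.400e-05 m²
R_3 = (1.64×10^-8)(1920)/(3.400e-05) = 0.926 Ω
R_total = R_1 + R_2 + R_3 = 3.98 Ω

3.98 Ω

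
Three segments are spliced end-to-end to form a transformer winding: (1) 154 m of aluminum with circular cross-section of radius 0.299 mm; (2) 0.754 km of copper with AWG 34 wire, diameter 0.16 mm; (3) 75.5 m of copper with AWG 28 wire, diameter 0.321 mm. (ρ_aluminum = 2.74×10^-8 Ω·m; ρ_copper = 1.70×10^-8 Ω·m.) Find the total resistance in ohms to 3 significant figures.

668 Ω

Seg 1: A = πr² = π(2.9900e-04 m)² = 2.809e-07 m²
R_1 = (2.74×10^-8)(154)/(2.809e-07) = 15.02 Ω
Seg 2: A = π(0.16/2 mm)² = π(8.0000e-05 m)² = 2.011e-08 m²
R_2 = (1.70×10^-8)(754)/(2.011e-08) = 637.5 Ω
Seg 3: A = π(0.321/2 mm)² = π(1.6050e-04 m)² = 8.093e-08 m²
R_3 = (1.70×10^-8)(75.5)/(8.093e-08) = 15.86 Ω
R_total = R_1 + R_2 + R_3 = 668 Ω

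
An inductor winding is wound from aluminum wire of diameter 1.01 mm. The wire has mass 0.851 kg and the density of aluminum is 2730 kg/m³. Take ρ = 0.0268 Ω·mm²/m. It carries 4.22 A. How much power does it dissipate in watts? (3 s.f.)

ρ = 0.0268 Ω·mm²/m = 2.68×10^-8 Ω·m
A = π(d/2)² = π(5.0500e-04 m)² = 8.0118e-07 m²
L = m/(density·A) = 0.851/(2730×8.0118e-07) = 389.1 m
R = ρL/A = (2.68×10^-8)(389.1)/(8.0118e-07) = 13.01 Ω
P = I²R = (4.22)² × 13.01 = 232 W

232 W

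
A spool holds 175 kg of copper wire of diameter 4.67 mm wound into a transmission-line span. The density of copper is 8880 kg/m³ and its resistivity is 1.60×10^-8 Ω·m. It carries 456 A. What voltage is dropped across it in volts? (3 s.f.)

A = π(d/2)² = π(2.3350e-03 m)² = 1.7129e-05 m²
L = m/(density·A) = 175/(8880×1.7129e-05) = 1151 m
R = ρL/A = (1.60×10^-8)(1151)/(1.7129e-05) = 1.075 Ω
V = IR = 456 × 1.075 = 490 V

490 V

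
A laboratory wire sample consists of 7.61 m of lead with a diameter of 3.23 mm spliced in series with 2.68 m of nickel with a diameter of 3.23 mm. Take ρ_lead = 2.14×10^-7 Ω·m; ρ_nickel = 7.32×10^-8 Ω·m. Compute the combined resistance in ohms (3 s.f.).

Segment 1: A = π(d/2)² = π(1.6150e-03 m)² = 8.194e-06 m²
R₁ = ρL/A = (2.14×10^-7)(7.61)/(8.194e-06) = 0.1987 Ω
R₂ = (7.32×10^-8)(2.68)/(8.194e-06) = 0.02394 Ω
R = R₁ + R₂ = 0.223 Ω

0.223 Ω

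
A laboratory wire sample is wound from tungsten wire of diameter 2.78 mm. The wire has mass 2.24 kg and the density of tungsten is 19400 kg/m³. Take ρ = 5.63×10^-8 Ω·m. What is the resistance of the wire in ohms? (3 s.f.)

A = π(d/2)² = π(1.3900e-03 m)² = 6.0699e-06 m²
L = m/(density·A) = 2.24/(19400×6.0699e-06) = 19.02 m
R = ρL/A = (5.63×10^-8)(19.02)/(6.0699e-06) = 0.176 Ω

0.176 Ω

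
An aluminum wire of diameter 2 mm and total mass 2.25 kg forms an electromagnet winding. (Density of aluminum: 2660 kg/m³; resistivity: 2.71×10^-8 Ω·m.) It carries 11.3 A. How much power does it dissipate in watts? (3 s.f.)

297 W

A = π(d/2)² = π(1.0000e-03 m)² = 3.1416e-06 m²
L = m/(density·A) = 2.25/(2660×3.1416e-06) = 269.2 m
R = ρL/A = (2.71×10^-8)(269.2)/(3.1416e-06) = 2.323 Ω
P = I²R = (11.3)² × 2.323 = 297 W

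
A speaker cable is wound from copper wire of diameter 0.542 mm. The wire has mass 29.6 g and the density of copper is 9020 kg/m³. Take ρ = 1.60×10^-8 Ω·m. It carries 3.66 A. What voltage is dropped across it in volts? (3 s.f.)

3.61 V

A = π(d/2)² = π(2.7100e-04 m)² = 2.3072e-07 m²
L = m/(density·A) = 0.0296/(9020×2.3072e-07) = 14.22 m
R = ρL/A = (1.60×10^-8)(14.22)/(2.3072e-07) = 0.9863 Ω
V = IR = 3.66 × 0.9863 = 3.61 V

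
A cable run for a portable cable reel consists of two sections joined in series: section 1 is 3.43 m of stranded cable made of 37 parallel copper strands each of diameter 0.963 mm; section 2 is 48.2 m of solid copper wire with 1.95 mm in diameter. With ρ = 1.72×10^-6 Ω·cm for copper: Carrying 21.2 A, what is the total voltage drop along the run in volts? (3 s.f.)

5.93 V

ρ = 1.72×10^-6 Ω·cm = 1.72×10^-8 Ω·m
Section 1: A_strand = π(4.8150e-04)² = 7.284e-07 m²; R₁ = ρL/(N·A_s) = (1.72×10^-8)(3.43)/(37×7.284e-07) = 0.002189 Ω
Section 2: A = π(d/2)² = π(9.7500e-04 m)² = 2.986e-06 m²
R₂ = (1.72×10^-8)(48.2)/(2.986e-06) = 0.2776 Ω
R = R₁ + R₂ = 0.2798 Ω
V = IR = 21.2 × 0.2798 = 5.93 V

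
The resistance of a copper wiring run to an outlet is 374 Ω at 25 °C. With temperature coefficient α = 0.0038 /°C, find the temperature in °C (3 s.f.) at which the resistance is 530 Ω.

135 °C

R = R₀(1 + α(T − T₀)) ⇒ T = T₀ + (R/R₀ − 1)/α
T = 25 + (530/374 − 1)/0.0038 = 25 + (0.4171)/0.0038 = 135 °C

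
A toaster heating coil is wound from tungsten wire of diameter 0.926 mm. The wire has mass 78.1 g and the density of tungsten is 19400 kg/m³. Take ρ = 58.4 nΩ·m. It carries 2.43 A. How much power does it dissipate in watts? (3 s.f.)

3.06 W

ρ = 58.4 nΩ·m = 5.84×10^-8 Ω·m
A = π(d/2)² = π(4.6300e-04 m)² = 6.7346e-07 m²
L = m/(density·A) = 0.0781/(19400×6.7346e-07) = 5.978 m
R = ρL/A = (5.84×10^-8)(5.978)/(6.7346e-07) = 0.5184 Ω
P = I²R = (2.43)² × 0.5184 = 3.06 W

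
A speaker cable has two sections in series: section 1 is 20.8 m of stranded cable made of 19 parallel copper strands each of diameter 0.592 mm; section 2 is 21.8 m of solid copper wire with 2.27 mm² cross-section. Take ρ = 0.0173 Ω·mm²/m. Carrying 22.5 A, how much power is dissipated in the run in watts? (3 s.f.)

ρ = 0.0173 Ω·mm²/m = 1.73×10^-8 Ω·m
Section 1: A_strand = π(2.9600e-04)² = 2.753e-07 m²; R₁ = ρL/(N·A_s) = (1.73×10^-8)(20.8)/(19×2.753e-07) = 0.06881 Ω
Section 2: A = 2.27 mm² = 2.270e-06 m²
R₂ = (1.73×10^-8)(21.8)/(2.270e-06) = 0.1661 Ω
R = R₁ + R₂ = 0.2349 Ω
P = I²R = (22.5)² × 0.2349 = 119 W

119 W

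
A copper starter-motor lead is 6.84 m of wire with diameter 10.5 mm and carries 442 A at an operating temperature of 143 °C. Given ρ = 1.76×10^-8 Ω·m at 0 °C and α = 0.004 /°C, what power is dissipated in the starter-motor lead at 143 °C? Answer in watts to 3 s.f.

427 W

A = π(d/2)² = π(5.2500e-03 m)² = 8.659e-05 m²
R₍0₎ = ρL/A = (1.76×10^-8)(6.84)/(8.659e-05) = 0.00139 Ω
R₍143₎ = R₍0₎(1 + αΔT) = 0.00139 × (1 + 0.004×143) = 0.002186 Ω
P = I²R = (442)² × 0.002186 = 427 W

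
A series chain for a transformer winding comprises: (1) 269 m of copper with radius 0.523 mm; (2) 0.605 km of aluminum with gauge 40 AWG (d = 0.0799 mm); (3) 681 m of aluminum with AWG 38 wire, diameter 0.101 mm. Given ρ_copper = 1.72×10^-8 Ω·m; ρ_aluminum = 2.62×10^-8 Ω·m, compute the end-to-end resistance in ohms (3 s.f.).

Seg 1: A = πr² = π(5.2300e-04 m)² = 8.593e-07 m²
R_1 = (1.72×10^-8)(269)/(8.593e-07) = 5.384 Ω
Seg 2: A = π(0.0799/2 mm)² = π(3.9950e-05 m)² = 5.014e-09 m²
R_2 = (2.62×10^-8)(605)/(5.014e-09) = 3161 Ω
Seg 3: A = π(0.101/2 mm)² = π(5.0500e-05 m)² = 8.012e-09 m²
R_3 = (2.62×10^-8)(681)/(8.012e-09) = 2227 Ω
R_total = R_1 + R_2 + R_3 = 5390 Ω

5390 Ω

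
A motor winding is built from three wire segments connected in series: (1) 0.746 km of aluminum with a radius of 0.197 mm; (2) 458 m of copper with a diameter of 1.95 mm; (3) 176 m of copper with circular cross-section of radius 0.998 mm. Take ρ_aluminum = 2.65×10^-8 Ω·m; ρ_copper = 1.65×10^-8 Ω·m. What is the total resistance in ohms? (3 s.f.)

Seg 1: A = πr² = π(1.9700e-04 m)² = 1.219e-07 m²
R_1 = (2.65×10^-8)(746)/(1.219e-07) = 162.1 Ω
Seg 2: A = π(d/2)² = π(9.7500e-04 m)² = 2.986e-06 m²
R_2 = (1.65×10^-8)(458)/(2.986e-06) = 2.53 Ω
Seg 3: A = πr² = π(9.9800e-04 m)² = 3.129e-06 m²
R_3 = (1.65×10^-8)(176)/(3.129e-06) = 0.9281 Ω
R_total = R_1 + R_2 + R_3 = 166 Ω

166 Ω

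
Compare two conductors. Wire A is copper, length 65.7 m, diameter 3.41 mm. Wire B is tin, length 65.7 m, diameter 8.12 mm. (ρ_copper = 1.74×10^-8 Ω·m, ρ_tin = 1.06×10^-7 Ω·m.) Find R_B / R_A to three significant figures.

1.07

R ∝ ρL/d², so R_B/R_A = (ρ_B/ρ_A) × (d_A/d_B)²
= (1.06×10^-7/1.74×10^-8) × (3.41/8.12)² = 1.07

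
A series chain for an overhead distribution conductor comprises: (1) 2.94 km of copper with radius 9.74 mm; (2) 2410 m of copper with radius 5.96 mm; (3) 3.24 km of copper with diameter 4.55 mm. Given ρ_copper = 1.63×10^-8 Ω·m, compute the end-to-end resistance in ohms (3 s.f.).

3.76 Ω

Seg 1: A = πr² = π(9.7400e-03 m)² = 2.980e-04 m²
R_1 = (1.63×10^-8)(2940)/(2.980e-04) = 0.1608 Ω
Seg 2: A = πr² = π(5.9600e-03 m)² = 1.116e-04 m²
R_2 = (1.63×10^-8)(2410)/(1.116e-04) = 0.352 Ω
Seg 3: A = π(d/2)² = π(2.2750e-03 m)² = 1.626e-05 m²
R_3 = (1.63×10^-8)(3240)/(1.626e-05) = 3.248 Ω
R_total = R_1 + R_2 + R_3 = 3.76 Ω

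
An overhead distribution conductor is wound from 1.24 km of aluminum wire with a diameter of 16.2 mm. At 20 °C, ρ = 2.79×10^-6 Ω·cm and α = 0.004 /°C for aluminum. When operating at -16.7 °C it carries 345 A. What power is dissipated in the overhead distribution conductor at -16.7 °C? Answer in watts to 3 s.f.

ρ = 2.79×10^-6 Ω·cm = 2.79×10^-8 Ω·m
A = π(d/2)² = π(8.1000e-03 m)² = 2.061e-04 m²
R₍20₎ = ρL/A = (2.79×10^-8)(1240)/(2.061e-04) = 0.1678 Ω
R₍-16.7₎ = R₍20₎(1 + αΔT) = 0.1678 × (1 + 0.004×-36.7) = 0.1432 Ω
P = I²R = (345)² × 0.1432 = 17000 W

17000 W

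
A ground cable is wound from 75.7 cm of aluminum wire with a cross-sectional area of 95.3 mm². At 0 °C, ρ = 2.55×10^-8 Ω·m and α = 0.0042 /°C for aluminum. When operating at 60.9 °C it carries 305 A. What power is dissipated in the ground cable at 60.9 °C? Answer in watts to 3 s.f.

A = 95.3 mm² = 9.530e-05 m²
R₍0₎ = ρL/A = (2.55×10^-8)(0.757)/(9.530e-05) = 2.026×10^-4 Ω
R₍60.9₎ = R₍0₎(1 + αΔT) = 2.026×10^-4 × (1 + 0.0042×60.9) = 2.544×10^-4 Ω
P = I²R = (305)² × 2.544×10^-4 = 23.7 W

23.7 W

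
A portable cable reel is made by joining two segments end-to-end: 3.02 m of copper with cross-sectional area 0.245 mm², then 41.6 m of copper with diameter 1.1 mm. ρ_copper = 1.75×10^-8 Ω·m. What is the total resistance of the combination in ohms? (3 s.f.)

Segment 1: A = 0.245 mm² = 2.450e-07 m²
R₁ = ρL/A = (1.75×10^-8)(3.02)/(2.450e-07) = 0.2157 Ω
Segment 2: A = π(d/2)² = π(5.5000e-04 m)² = 9.503e-07 m²
R₂ = (1.75×10^-8)(41.6)/(9.503e-07) = 0.766 Ω
R = R₁ + R₂ = 0.982 Ω

0.982 Ω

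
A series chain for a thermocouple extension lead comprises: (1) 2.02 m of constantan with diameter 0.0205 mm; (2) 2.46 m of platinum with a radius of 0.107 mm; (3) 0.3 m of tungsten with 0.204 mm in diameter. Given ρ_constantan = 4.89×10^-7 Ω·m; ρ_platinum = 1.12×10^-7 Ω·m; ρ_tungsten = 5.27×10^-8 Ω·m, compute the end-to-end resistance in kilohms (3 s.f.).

3.00 kΩ

Seg 1: A = π(d/2)² = π(1.0250e-05 m)² = 3.301e-10 m²
R_1 = (4.89×10^-7)(2.02)/(3.301e-10) = 2993 Ω
Seg 2: A = πr² = π(1.0700e-04 m)² = 3.597e-08 m²
R_2 = (1.12×10^-7)(2.46)/(3.597e-08) = 7.66 Ω
Seg 3: A = π(d/2)² = π(1.0200e-04 m)² = 3.269e-08 m²
R_3 = (5.27×10^-8)(0.3)/(3.269e-08) = 0.4837 Ω
R_total = R_1 + R_2 + R_3 = 3.00 kΩ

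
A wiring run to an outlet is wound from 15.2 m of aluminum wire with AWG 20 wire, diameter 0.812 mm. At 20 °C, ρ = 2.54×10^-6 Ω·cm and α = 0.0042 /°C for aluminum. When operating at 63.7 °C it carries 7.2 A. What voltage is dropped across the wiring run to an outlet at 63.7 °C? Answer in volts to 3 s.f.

6.35 V

ρ = 2.54×10^-6 Ω·cm = 2.54×10^-8 Ω·m
A = π(0.812/2 mm)² = π(4.0600e-04 m)² = 5.178e-07 m²
R₍20₎ = ρL/A = (2.54×10^-8)(15.2)/(5.178e-07) = 0.7455 Ω
R₍63.7₎ = R₍20₎(1 + αΔT) = 0.7455 × (1 + 0.0042×43.7) = 0.8824 Ω
V = IR = 7.2 × 0.8824 = 6.35 V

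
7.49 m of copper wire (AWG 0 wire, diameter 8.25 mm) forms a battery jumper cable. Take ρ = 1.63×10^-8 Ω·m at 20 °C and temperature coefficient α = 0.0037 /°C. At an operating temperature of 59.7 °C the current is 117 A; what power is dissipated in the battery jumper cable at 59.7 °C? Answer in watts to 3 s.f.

35.9 W

A = π(8.25/2 mm)² = π(4.1250e-03 m)² = 5.346e-05 m²
R₍20₎ = ρL/A = (1.63×10^-8)(7.49)/(5.346e-05) = 0.002284 Ω
R₍59.7₎ = R₍20₎(1 + αΔT) = 0.002284 × (1 + 0.0037×39.7) = 0.002619 Ω
P = I²R = (117)² × 0.002619 = 35.9 W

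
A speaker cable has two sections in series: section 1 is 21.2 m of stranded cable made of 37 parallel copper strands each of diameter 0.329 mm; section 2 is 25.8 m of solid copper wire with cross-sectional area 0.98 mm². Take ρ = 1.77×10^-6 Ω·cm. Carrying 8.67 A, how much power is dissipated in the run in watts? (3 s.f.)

ρ = 1.77×10^-6 Ω·cm = 1.77×10^-8 Ω·m
Section 1: A_strand = π(1.6450e-04)² = 8.501e-08 m²; R₁ = ρL/(N·A_s) = (1.77×10^-8)(21.2)/(37×8.501e-08) = 0.1193 Ω
Section 2: A = 0.98 mm² = 9.800e-07 m²
R₂ = (1.77×10^-8)(25.8)/(9.800e-07) = 0.466 Ω
R = R₁ + R₂ = 0.5853 Ω
P = I²R = (8.67)² × 0.5853 = 44.0 W

44.0 W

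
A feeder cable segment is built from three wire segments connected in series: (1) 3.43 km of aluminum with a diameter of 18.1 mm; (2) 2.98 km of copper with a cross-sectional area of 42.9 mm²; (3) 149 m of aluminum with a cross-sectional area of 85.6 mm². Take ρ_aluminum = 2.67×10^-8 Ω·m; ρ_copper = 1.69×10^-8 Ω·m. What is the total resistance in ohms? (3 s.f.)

Seg 1: A = π(d/2)² = π(9.0500e-03 m)² = 2.573e-04 m²
R_1 = (2.67×10^-8)(3430)/(2.573e-04) = 0.3559 Ω
Seg 2: A = 42.9 mm² = 4.290e-05 m²
R_2 = (1.69×10^-8)(2980)/(4.290e-05) = 1.174 Ω
Seg 3: A = 85.6 mm² = 8.560e-05 m²
R_3 = (2.67×10^-8)(149)/(8.560e-05) = 0.04648 Ω
R_total = R_1 + R_2 + R_3 = 1.58 Ω

1.58 Ω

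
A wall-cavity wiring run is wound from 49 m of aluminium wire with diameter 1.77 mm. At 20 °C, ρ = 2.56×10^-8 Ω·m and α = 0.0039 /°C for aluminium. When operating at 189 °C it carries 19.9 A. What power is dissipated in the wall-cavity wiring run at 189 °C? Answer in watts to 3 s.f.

335 W

A = π(d/2)² = π(8.8500e-04 m)² = 2.461e-06 m²
R₍20₎ = ρL/A = (2.56×10^-8)(49)/(2.461e-06) = 0.5098 Ω
R₍189₎ = R₍20₎(1 + αΔT) = 0.5098 × (1 + 0.0039×169) = 0.8458 Ω
P = I²R = (19.9)² × 0.8458 = 335 W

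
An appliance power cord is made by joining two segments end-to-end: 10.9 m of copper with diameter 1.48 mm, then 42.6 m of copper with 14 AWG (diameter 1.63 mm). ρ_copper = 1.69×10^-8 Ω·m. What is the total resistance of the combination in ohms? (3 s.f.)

0.452 Ω

Segment 1: A = π(d/2)² = π(7.4000e-04 m)² = 1.720e-06 m²
R₁ = ρL/A = (1.69×10^-8)(10.9)/(1.720e-06) = 0.1071 Ω
Segment 2: A = π(1.63/2 mm)² = π(8.1500e-04 m)² = 2.087e-06 m²
R₂ = (1.69×10^-8)(42.6)/(2.087e-06) = 0.345 Ω
R = R₁ + R₂ = 0.452 Ω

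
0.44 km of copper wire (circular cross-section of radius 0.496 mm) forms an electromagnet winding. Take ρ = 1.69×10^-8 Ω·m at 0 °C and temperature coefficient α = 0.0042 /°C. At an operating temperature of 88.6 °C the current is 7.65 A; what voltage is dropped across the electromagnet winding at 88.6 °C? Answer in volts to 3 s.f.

A = πr² = π(4.9600e-04 m)² = 7.729e-07 m²
R₍0₎ = ρL/A = (1.69×10^-8)(440)/(7.729e-07) = 9.621 Ω
R₍88.6₎ = R₍0₎(1 + αΔT) = 9.621 × (1 + 0.0042×88.6) = 13.2 Ω
V = IR = 7.65 × 13.2 = 101 V

101 V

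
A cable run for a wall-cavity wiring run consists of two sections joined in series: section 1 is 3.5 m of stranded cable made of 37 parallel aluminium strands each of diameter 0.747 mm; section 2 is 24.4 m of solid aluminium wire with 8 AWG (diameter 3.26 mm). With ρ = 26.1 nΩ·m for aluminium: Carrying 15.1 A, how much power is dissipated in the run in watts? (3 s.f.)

ρ = 26.1 nΩ·m = 2.61×10^-8 Ω·m
Section 1: A_strand = π(3.7350e-04)² = 4.383e-07 m²; R₁ = ρL/(N·A_s) = (2.61×10^-8)(3.5)/(37×4.383e-07) = 0.005633 Ω
Section 2: A = π(3.26/2 mm)² = π(1.6300e-03 m)² = 8.347e-06 m²
R₂ = (2.61×10^-8)(24.4)/(8.347e-06) = 0.0763 Ω
R = R₁ + R₂ = 0.08193 Ω
P = I²R = (15.1)² × 0.08193 = 18.7 W

18.7 W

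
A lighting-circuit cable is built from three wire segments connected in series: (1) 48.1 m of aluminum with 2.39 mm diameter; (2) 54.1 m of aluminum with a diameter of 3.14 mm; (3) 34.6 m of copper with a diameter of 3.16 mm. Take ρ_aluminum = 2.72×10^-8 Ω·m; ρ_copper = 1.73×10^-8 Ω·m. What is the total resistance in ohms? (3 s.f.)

Seg 1: A = π(d/2)² = π(1.1950e-03 m)² = 4.486e-06 m²
R_1 = (2.72×10^-8)(48.1)/(4.486e-06) = 0.2916 Ω
Seg 2: A = π(d/2)² = π(1.5700e-03 m)² = 7.744e-06 m²
R_2 = (2.72×10^-8)(54.1)/(7.744e-06) = 0.19 Ω
Seg 3: A = π(d/2)² = π(1.5800e-03 m)² = 7.843e-06 m²
R_3 = (1.73×10^-8)(34.6)/(7.843e-06) = 0.07632 Ω
R_total = R_1 + R_2 + R_3 = 0.558 Ω

0.558 Ω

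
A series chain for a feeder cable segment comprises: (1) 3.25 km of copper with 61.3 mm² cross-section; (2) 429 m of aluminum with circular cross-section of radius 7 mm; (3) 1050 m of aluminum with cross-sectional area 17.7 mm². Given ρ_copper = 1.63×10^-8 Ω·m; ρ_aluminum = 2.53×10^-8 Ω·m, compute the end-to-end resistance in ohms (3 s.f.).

2.44 Ω

Seg 1: A = 61.3 mm² = 6.130e-05 m²
R_1 = (1.63×10^-8)(3250)/(6.130e-05) = 0.8642 Ω
Seg 2: A = πr² = π(7.0000e-03 m)² = 1.539e-04 m²
R_2 = (2.53×10^-8)(429)/(1.539e-04) = 0.07051 Ω
Seg 3: A = 17.7 mm² = 1.770e-05 m²
R_3 = (2.53×10^-8)(1050)/(1.770e-05) = 1.501 Ω
R_total = R_1 + R_2 + R_3 = 2.44 Ω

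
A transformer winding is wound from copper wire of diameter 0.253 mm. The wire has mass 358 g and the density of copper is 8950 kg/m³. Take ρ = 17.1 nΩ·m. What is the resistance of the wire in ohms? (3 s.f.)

ρ = 17.1 nΩ·m = 1.71×10^-8 Ω·m
A = π(d/2)² = π(1.2650e-04 m)² = 5.0273e-08 m²
L = m/(density·A) = 0.358/(8950×5.0273e-08) = 795.7 m
R = ρL/A = (1.71×10^-8)(795.7)/(5.0273e-08) = 271 Ω

271 Ω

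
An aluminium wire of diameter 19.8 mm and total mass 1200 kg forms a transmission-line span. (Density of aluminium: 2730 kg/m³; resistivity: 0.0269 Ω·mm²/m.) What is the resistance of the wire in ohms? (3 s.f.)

ρ = 0.0269 Ω·mm²/m = 2.69×10^-8 Ω·m
A = π(d/2)² = π(9.9000e-03 m)² = 3.0791e-04 m²
L = m/(density·A) = 1200/(2730×3.0791e-04) = 1428 m
R = ρL/A = (2.69×10^-8)(1428)/(3.0791e-04) = 0.125 Ω

0.125 Ω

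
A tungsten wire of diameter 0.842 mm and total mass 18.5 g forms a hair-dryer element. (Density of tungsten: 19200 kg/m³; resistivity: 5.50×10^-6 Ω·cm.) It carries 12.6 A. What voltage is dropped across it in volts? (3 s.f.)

ρ = 5.50×10^-6 Ω·cm = 5.50×10^-8 Ω·m
A = π(d/2)² = π(4.2100e-04 m)² = 5.5682e-07 m²
L = m/(density·A) = 0.0185/(19200×5.5682e-07) = 1.73 m
R = ρL/A = (5.50×10^-8)(1.73)/(5.5682e-07) = 0.1709 Ω
V = IR = 12.6 × 0.1709 = 2.15 V

2.15 V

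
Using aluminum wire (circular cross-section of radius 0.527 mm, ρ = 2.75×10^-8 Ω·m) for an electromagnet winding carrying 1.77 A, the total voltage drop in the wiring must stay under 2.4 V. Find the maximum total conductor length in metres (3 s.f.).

43.0 m

A = πr² = π(5.2700e-04 m)² = 8.725e-07 m²
L_max = V_max·A/(1·ρI) = (2.4)(8.725e-07)/(2.75×10^-8×1.77) = 43.0 m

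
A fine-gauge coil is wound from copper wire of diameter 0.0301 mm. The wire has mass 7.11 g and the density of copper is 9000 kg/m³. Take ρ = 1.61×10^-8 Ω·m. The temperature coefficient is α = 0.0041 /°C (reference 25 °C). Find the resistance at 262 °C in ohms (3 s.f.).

49500 Ω

A = π(d/2)² = π(1.5050e-05 m)² = 7.1158e-10 m²
L = m/(density·A) = 0.00711/(9000×7.1158e-10) = 1110 m
R = ρL/A = (1.61×10^-8)(1110)/(7.1158e-10) = 25120 Ω
R(262 °C) = 25120 × (1 + 0.0041×237) = 49500 Ω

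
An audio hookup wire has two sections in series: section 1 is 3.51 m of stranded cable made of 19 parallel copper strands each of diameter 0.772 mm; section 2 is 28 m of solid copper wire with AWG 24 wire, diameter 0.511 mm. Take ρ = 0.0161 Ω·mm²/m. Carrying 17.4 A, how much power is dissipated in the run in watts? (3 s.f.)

667 W

ρ = 0.0161 Ω·mm²/m = 1.61×10^-8 Ω·m
Section 1: A_strand = π(3.8600e-04)² = 4.681e-07 m²; R₁ = ρL/(N·A_s) = (1.61×10^-8)(3.51)/(19×4.681e-07) = 0.006354 Ω
Section 2: A = π(0.511/2 mm)² = π(2.5550e-04 m)² = 2.051e-07 m²
R₂ = (1.61×10^-8)(28)/(2.051e-07) = 2.198 Ω
R = R₁ + R₂ = 2.204 Ω
P = I²R = (17.4)² × 2.204 = 667 W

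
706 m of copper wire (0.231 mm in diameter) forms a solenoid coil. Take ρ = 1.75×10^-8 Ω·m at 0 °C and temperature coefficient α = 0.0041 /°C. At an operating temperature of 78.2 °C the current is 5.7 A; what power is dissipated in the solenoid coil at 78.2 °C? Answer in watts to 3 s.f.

12600 W

A = π(d/2)² = π(1.1550e-04 m)² = 4.191e-08 m²
R₍0₎ = ρL/A = (1.75×10^-8)(706)/(4.191e-08) = 294.8 Ω
R₍78.2₎ = R₍0₎(1 + αΔT) = 294.8 × (1 + 0.0041×78.2) = 389.3 Ω
P = I²R = (5.7)² × 389.3 = 12600 W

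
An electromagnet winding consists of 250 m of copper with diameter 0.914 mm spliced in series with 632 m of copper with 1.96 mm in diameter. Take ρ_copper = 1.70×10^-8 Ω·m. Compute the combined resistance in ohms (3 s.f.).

10.0 Ω

Segment 1: A = π(d/2)² = π(4.5700e-04 m)² = 6.561e-07 m²
R₁ = ρL/A = (1.70×10^-8)(250)/(6.561e-07) = 6.477 Ω
Segment 2: A = π(d/2)² = π(9.8000e-04 m)² = 3.017e-06 m²
R₂ = (1.70×10^-8)(632)/(3.017e-06) = 3.561 Ω
R = R₁ + R₂ = 10.0 Ω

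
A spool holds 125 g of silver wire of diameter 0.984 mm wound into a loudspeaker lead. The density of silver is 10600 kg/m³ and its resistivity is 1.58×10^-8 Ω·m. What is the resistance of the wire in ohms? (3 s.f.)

A = π(d/2)² = π(4.9200e-04 m)² = 7.6047e-07 m²
L = m/(density·A) = 0.125/(10600×7.6047e-07) = 15.51 m
R = ρL/A = (1.58×10^-8)(15.51)/(7.6047e-07) = 0.322 Ω

0.322 Ω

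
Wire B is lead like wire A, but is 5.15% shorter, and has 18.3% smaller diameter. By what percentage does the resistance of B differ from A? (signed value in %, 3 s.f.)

42.1%

R ∝ L/d², so R_B/R_A = (1 − 5.15/100) × (1 − 18.3/100)⁻²
= 0.9485 × 1.498 = 1.421
(R_B − R_A)/R_A = 1.421 − 1 = 42.1%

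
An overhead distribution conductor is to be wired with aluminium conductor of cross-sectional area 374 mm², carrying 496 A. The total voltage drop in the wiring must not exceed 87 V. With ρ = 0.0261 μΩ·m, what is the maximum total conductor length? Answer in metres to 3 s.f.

ρ = 0.0261 μΩ·m = 2.61×10^-8 Ω·m
A = 374 mm² = 3.740e-04 m²
L_max = V_max·A/(1·ρI) = (87)(3.740e-04)/(2.61×10^-8×496) = 2510 m

2510 m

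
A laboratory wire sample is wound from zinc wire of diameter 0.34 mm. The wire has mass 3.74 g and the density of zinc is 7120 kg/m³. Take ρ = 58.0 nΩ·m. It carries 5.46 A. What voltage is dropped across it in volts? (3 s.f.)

20.2 V

ρ = 58.0 nΩ·m = 5.80×10^-8 Ω·m
A = π(d/2)² = π(1.7000e-04 m)² = 9.0792e-08 m²
L = m/(density·A) = 0.00374/(7120×9.0792e-08) = 5.786 m
R = ρL/A = (5.80×10^-8)(5.786)/(9.0792e-08) = 3.696 Ω
V = IR = 5.46 × 3.696 = 20.2 V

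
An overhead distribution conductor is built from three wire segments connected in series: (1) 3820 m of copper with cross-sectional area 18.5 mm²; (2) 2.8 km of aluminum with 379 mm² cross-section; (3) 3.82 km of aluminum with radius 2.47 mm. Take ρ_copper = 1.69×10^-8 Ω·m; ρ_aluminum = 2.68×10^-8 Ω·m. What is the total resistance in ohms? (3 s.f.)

9.03 Ω

Seg 1: A = 18.5 mm² = 1.850e-05 m²
R_1 = (1.69×10^-8)(3820)/(1.850e-05) = 3.49 Ω
Seg 2: A = 379 mm² = 3.790e-04 m²
R_2 = (2.68×10^-8)(2800)/(3.790e-04) = 0.198 Ω
Seg 3: A = πr² = π(2.4700e-03 m)² = 1.917e-05 m²
R_3 = (2.68×10^-8)(3820)/(1.917e-05) = 5.341 Ω
R_total = R_1 + R_2 + R_3 = 9.03 Ω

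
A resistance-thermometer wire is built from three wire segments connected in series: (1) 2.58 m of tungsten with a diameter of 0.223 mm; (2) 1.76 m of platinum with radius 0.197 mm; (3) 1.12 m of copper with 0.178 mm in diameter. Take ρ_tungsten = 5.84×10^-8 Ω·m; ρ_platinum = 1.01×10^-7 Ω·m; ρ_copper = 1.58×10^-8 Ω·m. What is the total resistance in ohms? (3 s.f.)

Seg 1: A = π(d/2)² = π(1.1150e-04 m)² = 3.906e-08 m²
R_1 = (5.84×10^-8)(2.58)/(3.906e-08) = 3.858 Ω
Seg 2: A = πr² = π(1.9700e-04 m)² = 1.219e-07 m²
R_2 = (1.01×10^-7)(1.76)/(1.219e-07) = 1.458 Ω
Seg 3: A = π(d/2)² = π(8.9000e-05 m)² = 2.488e-08 m²
R_3 = (1.58×10^-8)(1.12)/(2.488e-08) = 0.7111 Ω
R_total = R_1 + R_2 + R_3 = 6.03 Ω

6.03 Ω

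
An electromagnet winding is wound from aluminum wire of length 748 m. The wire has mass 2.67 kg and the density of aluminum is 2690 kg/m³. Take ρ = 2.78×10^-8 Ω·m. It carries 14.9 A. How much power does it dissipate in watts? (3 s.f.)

A = m/(density·L) = 2.67/(2690×748) = 1.3270e-06 m²
R = ρL/A = (2.78×10^-8)(748)/(1.3270e-06) = 15.67 Ω
P = I²R = (14.9)² × 15.67 = 3480 W

3480 W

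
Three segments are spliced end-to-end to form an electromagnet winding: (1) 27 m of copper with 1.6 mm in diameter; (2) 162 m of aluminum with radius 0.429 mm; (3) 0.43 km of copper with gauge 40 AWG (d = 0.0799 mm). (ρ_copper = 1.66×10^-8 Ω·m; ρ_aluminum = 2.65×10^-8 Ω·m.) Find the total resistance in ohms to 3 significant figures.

Seg 1: A = π(d/2)² = π(8.0000e-04 m)² = 2.011e-06 m²
R_1 = (1.66×10^-8)(27)/(2.011e-06) = 0.2229 Ω
Seg 2: A = πr² = π(4.2900e-04 m)² = 5.782e-07 m²
R_2 = (2.65×10^-8)(162)/(5.782e-07) = 7.425 Ω
Seg 3: A = π(0.0799/2 mm)² = π(3.9950e-05 m)² = 5.014e-09 m²
R_3 = (1.66×10^-8)(430)/(5.014e-09) = 1424 Ω
R_total = R_1 + R_2 + R_3 = 1430 Ω

1430 Ω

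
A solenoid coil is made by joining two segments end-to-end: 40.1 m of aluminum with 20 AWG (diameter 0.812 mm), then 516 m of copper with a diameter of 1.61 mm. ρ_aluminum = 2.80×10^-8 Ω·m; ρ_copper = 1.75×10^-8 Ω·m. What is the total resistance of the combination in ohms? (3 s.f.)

6.60 Ω

Segment 1: A = π(0.812/2 mm)² = π(4.0600e-04 m)² = 5.178e-07 m²
R₁ = ρL/A = (2.80×10^-8)(40.1)/(5.178e-07) = 2.168 Ω
Segment 2: A = π(d/2)² = π(8.0500e-04 m)² = 2.036e-06 m²
R₂ = (1.75×10^-8)(516)/(2.036e-06) = 4.436 Ω
R = R₁ + R₂ = 6.60 Ω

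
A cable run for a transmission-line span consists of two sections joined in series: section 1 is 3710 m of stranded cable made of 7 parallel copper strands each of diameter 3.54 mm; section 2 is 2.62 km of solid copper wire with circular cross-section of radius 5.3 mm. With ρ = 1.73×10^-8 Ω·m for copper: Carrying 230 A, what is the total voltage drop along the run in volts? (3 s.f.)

Section 1: A_strand = π(1.7700e-03)² = 9.842e-06 m²; R₁ = ρL/(N·A_s) = (1.73×10^-8)(3710)/(7×9.842e-06) = 0.9316 Ω
Section 2: A = πr² = π(5.3000e-03 m)² = 8.825e-05 m²
R₂ = (1.73×10^-8)(2620)/(8.825e-05) = 0.5136 Ω
R = R₁ + R₂ = 1.445 Ω
V = IR = 230 × 1.445 = 332 V

332 V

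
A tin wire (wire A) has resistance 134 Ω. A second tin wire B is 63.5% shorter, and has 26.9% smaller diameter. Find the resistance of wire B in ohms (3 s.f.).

91.5 Ω

R ∝ L/d², so R_B/R_A = (1 − 63.5/100) × (1 − 26.9/100)⁻²
= 0.365 × 1.871 = 0.6831
R_B = 0.6831 × 134 = 91.5 Ω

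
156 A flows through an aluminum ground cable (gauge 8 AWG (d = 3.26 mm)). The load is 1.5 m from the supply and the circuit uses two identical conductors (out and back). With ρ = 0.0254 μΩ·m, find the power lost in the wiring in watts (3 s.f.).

222 W

ρ = 0.0254 μΩ·m = 2.54×10^-8 Ω·m
A = π(3.26/2 mm)² = π(1.6300e-03 m)² = 8.347e-06 m²
Total conductor length (both ways) L = 2 × 1.5 = 3 m
R = ρL/A = (2.54×10^-8)(3)/(8.347e-06) = 0.009129 Ω
P = I²R = (156)² × 0.009129 = 222 W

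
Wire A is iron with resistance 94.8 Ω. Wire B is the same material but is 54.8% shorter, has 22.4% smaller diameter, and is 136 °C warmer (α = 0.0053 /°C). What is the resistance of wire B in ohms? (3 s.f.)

122 Ω

R ∝ ρL/d² with ρ ∝ (1+αΔT), so R_B/R_A = (1 − 54.8/100) × (1 − 22.4/100)⁻² × (1 + 0.0053×136)
= 0.452 × 1.661 × 1.721 = 1.292
R_B = 1.292 × 94.8 = 122 Ω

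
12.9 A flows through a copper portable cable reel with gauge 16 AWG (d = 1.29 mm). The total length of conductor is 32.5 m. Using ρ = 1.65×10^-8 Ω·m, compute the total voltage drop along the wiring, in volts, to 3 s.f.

A = π(1.29/2 mm)² = π(6.4500e-04 m)² = 1.307e-06 m²
R = ρL/A = (1.65×10^-8)(32.5)/(1.307e-06) = 0.4103 Ω
V = IR = 12.9 × 0.4103 = 5.29 V

5.29 V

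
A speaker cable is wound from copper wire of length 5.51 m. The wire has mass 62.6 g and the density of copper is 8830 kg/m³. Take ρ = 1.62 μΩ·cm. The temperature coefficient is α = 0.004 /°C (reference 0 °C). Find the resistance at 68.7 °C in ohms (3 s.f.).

ρ = 1.62 μΩ·cm = 1.62×10^-8 Ω·m
A = m/(density·L) = 0.0626/(8830×5.51) = 1.2867e-06 m²
R = ρL/A = (1.62×10^-8)(5.51)/(1.2867e-06) = 0.06938 Ω
R(68.7 °C) = 0.06938 × (1 + 0.004×68.7) = 0.0884 Ω

0.0884 Ω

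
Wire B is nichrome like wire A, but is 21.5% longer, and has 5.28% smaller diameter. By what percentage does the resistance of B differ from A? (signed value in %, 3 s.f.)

R ∝ L/d², so R_B/R_A = (1 + 21.5/100) × (1 − 5.28/100)⁻²
= 1.215 × 1.115 = 1.354
(R_B − R_A)/R_A = 1.354 − 1 = 35.4%

35.4%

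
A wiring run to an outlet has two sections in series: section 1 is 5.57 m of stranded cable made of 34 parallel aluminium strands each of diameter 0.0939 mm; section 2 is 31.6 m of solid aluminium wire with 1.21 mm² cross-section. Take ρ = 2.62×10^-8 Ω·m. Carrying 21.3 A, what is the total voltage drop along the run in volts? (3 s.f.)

27.8 V

Section 1: A_strand = π(4.6950e-05)² = 6.925e-09 m²; R₁ = ρL/(N·A_s) = (2.62×10^-8)(5.57)/(34×6.925e-09) = 0.6198 Ω
Section 2: A = 1.21 mm² = 1.210e-06 m²
R₂ = (2.62×10^-8)(31.6)/(1.210e-06) = 0.6842 Ω
R = R₁ + R₂ = 1.304 Ω
V = IR = 21.3 × 1.304 = 27.8 V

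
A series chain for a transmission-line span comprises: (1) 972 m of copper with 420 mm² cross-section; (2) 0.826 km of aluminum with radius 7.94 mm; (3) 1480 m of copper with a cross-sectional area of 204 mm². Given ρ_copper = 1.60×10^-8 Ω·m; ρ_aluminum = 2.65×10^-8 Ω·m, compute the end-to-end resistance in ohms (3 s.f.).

0.264 Ω

Seg 1: A = 420 mm² = 4.200e-04 m²
R_1 = (1.60×10^-8)(972)/(4.200e-04) = 0.03703 Ω
Seg 2: A = πr² = π(7.9400e-03 m)² = 1.981e-04 m²
R_2 = (2.65×10^-8)(826)/(1.981e-04) = 0.1105 Ω
Seg 3: A = 204 mm² = 2.040e-04 m²
R_3 = (1.60×10^-8)(1480)/(2.040e-04) = 0.1161 Ω
R_total = R_1 + R_2 + R_3 = 0.264 Ω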